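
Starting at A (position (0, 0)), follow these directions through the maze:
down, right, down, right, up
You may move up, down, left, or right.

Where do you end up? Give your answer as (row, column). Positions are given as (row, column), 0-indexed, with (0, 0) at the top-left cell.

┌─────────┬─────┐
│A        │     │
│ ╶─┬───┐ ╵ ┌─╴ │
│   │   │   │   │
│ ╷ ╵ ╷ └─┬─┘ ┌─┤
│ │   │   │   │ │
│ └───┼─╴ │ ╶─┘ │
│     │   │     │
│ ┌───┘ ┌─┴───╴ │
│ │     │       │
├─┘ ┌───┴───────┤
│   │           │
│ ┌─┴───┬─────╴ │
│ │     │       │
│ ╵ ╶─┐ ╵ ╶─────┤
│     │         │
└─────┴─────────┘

Following directions step by step:
Start: (0, 0)
  down: (0, 0) → (1, 0)
  right: (1, 0) → (1, 1)
  down: (1, 1) → (2, 1)
  right: (2, 1) → (2, 2)
  up: (2, 2) → (1, 2)
Final position: (1, 2)

Path taken:

┌─────────┬─────┐
│A        │     │
│ ╶─┬───┐ ╵ ┌─╴ │
│↳ ↓│B  │   │   │
│ ╷ ╵ ╷ └─┬─┘ ┌─┤
│ │↳ ↑│   │   │ │
│ └───┼─╴ │ ╶─┘ │
│     │   │     │
│ ┌───┘ ┌─┴───╴ │
│ │     │       │
├─┘ ┌───┴───────┤
│   │           │
│ ┌─┴───┬─────╴ │
│ │     │       │
│ ╵ ╶─┐ ╵ ╶─────┤
│     │         │
└─────┴─────────┘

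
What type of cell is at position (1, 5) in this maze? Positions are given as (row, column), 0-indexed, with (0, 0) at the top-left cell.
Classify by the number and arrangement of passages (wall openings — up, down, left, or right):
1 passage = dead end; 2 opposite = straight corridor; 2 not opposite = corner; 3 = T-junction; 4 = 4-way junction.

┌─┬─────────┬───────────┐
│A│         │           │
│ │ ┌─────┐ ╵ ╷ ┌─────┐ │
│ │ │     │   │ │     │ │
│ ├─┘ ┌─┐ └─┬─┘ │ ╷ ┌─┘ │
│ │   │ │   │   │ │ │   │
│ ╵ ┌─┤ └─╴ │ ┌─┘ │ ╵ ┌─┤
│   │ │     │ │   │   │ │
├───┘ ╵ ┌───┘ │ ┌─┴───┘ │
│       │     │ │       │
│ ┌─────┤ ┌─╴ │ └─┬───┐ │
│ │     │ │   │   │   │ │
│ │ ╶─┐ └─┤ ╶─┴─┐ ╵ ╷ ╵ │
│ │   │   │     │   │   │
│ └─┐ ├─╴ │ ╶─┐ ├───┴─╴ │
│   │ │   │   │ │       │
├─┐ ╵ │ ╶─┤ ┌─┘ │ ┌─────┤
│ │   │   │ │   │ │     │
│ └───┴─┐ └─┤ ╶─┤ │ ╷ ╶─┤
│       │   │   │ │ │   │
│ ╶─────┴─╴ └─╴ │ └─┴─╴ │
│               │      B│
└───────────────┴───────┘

Checking cell at (1, 5):
Number of passages: 2
Cell type: corner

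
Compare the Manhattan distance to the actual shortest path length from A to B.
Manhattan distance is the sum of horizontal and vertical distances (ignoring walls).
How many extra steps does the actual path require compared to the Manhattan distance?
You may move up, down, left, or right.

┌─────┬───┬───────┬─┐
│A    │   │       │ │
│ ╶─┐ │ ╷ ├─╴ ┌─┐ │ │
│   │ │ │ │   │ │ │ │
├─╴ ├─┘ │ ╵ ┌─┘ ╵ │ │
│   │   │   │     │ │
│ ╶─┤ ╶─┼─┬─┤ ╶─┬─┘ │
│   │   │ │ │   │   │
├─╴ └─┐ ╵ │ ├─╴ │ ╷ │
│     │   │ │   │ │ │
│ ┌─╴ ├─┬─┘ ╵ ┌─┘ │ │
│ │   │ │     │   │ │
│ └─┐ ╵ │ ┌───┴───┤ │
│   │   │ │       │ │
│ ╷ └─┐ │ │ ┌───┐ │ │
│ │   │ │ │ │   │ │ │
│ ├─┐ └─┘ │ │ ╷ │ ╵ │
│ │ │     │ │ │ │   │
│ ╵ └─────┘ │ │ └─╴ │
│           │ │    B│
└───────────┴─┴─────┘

Manhattan distance: |9 - 0| + |9 - 0| = 18
Actual path length: 28
Extra steps: 28 - 18 = 10

Solution:

┌─────┬───┬───────┬─┐
│A    │   │       │ │
│ ╶─┐ │ ╷ ├─╴ ┌─┐ │ │
│↳ ↓│ │ │ │   │ │ │ │
├─╴ ├─┘ │ ╵ ┌─┘ ╵ │ │
│↓ ↲│   │   │     │ │
│ ╶─┤ ╶─┼─┬─┤ ╶─┬─┘ │
│↳ ↓│   │ │ │   │   │
├─╴ └─┐ ╵ │ ├─╴ │ ╷ │
│↓ ↲  │   │ │   │ │ │
│ ┌─╴ ├─┬─┘ ╵ ┌─┘ │ │
│↓│   │ │     │   │ │
│ └─┐ ╵ │ ┌───┴───┤ │
│↓  │   │ │↱ → → ↓│ │
│ ╷ └─┐ │ │ ┌───┐ │ │
│↓│   │ │ │↑│   │↓│ │
│ ├─┐ └─┘ │ │ ╷ │ ╵ │
│↓│ │     │↑│ │ │↳ ↓│
│ ╵ └─────┘ │ │ └─╴ │
│↳ → → → → ↑│ │    B│
└───────────┴─┴─────┘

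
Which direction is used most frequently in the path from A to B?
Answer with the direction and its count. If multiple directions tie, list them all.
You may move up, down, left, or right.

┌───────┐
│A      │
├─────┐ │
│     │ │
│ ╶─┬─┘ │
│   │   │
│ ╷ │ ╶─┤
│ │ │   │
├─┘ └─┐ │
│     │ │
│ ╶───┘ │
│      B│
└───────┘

Directions: right, right, right, down, down, left, down, right, down, down
Counts: {'right': 4, 'down': 5, 'left': 1}
Most common: down (5 times)

Solution:

┌───────┐
│A → → ↓│
├─────┐ │
│     │↓│
│ ╶─┬─┘ │
│   │↓ ↲│
│ ╷ │ ╶─┤
│ │ │↳ ↓│
├─┘ └─┐ │
│     │↓│
│ ╶───┘ │
│      B│
└───────┘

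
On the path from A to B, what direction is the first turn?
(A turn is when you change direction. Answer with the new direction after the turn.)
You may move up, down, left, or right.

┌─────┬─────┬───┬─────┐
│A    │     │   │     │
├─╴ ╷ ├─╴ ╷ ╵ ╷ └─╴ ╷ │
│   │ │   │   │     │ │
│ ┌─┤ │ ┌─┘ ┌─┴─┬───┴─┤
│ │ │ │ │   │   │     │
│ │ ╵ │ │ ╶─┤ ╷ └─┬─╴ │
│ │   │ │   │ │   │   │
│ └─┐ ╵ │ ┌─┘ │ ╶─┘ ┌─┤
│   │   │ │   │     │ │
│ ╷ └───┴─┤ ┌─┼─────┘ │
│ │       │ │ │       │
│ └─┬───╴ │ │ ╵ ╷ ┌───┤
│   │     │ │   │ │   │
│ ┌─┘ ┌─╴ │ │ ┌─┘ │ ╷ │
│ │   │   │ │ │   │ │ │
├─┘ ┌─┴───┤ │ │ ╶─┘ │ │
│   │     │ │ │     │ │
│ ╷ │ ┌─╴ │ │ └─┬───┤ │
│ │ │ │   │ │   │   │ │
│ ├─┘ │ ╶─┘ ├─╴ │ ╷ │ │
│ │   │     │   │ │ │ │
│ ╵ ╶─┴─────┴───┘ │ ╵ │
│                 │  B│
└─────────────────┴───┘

Directions: right, down, left, down, down, down, right, down, right, right, right, down, left, left, down, left, down, left, down, down, down, right, right, right, right, right, right, right, right, up, up, right, down, down, right
First turn direction: down

Solution:

┌─────┬─────┬───┬─────┐
│A ↓  │     │   │     │
├─╴ ╷ ├─╴ ╷ ╵ ╷ └─╴ ╷ │
│↓ ↲│ │   │   │     │ │
│ ┌─┤ │ ┌─┘ ┌─┴─┬───┴─┤
│↓│ │ │ │   │   │     │
│ │ ╵ │ │ ╶─┤ ╷ └─┬─╴ │
│↓│   │ │   │ │   │   │
│ └─┐ ╵ │ ┌─┘ │ ╶─┘ ┌─┤
│↳ ↓│   │ │   │     │ │
│ ╷ └───┴─┤ ┌─┼─────┘ │
│ │↳ → → ↓│ │ │       │
│ └─┬───╴ │ │ ╵ ╷ ┌───┤
│   │↓ ← ↲│ │   │ │   │
│ ┌─┘ ┌─╴ │ │ ┌─┘ │ ╷ │
│ │↓ ↲│   │ │ │   │ │ │
├─┘ ┌─┴───┤ │ │ ╶─┘ │ │
│↓ ↲│     │ │ │     │ │
│ ╷ │ ┌─╴ │ │ └─┬───┤ │
│↓│ │ │   │ │   │↱ ↓│ │
│ ├─┘ │ ╶─┘ ├─╴ │ ╷ │ │
│↓│   │     │   │↑│↓│ │
│ ╵ ╶─┴─────┴───┘ │ ╵ │
│↳ → → → → → → → ↑│↳ B│
└─────────────────┴───┘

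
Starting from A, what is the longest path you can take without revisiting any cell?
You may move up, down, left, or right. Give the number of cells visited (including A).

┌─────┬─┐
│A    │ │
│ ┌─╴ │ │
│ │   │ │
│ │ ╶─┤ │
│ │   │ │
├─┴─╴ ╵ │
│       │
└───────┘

Finding longest simple path using DFS:
Start: (0, 0)
Longest path visits 12 cells
Path: A → right → right → down → left → down → right → down → right → up → up → up

Solution:

┌─────┬─┐
│A → ↓│B│
│ ┌─╴ │ │
│ │↓ ↲│↑│
│ │ ╶─┤ │
│ │↳ ↓│↑│
├─┴─╴ ╵ │
│    ↳ ↑│
└───────┘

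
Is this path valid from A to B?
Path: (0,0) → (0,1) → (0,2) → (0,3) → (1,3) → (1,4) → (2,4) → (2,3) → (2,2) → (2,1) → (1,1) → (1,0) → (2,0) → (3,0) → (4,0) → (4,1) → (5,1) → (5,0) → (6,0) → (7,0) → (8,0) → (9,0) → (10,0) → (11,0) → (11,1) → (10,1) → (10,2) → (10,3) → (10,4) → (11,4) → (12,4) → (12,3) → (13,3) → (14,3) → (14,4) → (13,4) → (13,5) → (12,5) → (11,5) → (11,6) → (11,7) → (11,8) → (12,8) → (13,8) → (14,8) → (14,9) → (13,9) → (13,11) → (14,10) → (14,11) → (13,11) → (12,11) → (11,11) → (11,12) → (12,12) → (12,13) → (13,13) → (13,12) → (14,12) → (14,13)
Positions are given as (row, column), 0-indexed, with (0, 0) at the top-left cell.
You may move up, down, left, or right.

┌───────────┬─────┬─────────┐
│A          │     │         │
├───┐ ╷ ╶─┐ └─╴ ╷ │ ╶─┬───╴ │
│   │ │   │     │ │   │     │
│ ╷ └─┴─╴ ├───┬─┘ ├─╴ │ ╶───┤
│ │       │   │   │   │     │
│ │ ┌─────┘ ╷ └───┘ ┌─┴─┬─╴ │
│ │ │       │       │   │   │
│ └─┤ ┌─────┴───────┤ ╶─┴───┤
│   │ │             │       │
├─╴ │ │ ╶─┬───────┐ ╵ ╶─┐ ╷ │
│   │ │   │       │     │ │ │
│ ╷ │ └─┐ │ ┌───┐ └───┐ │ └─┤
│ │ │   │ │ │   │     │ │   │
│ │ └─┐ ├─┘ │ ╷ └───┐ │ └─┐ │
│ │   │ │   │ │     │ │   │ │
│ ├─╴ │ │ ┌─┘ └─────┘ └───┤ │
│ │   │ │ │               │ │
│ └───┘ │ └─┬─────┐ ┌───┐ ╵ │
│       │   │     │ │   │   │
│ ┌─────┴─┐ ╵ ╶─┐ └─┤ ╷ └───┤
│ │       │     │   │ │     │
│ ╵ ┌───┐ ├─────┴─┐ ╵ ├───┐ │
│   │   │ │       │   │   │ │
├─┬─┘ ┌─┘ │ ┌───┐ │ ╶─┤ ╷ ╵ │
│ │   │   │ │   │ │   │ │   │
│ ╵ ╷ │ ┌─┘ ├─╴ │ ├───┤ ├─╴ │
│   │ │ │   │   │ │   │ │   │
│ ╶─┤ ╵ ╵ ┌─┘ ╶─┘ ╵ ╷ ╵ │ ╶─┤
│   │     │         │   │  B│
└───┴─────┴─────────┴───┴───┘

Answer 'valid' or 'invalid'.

Checking path validity:
Result: Invalid move at step 47: cannot move from (13, 9) to (13, 11).

invalid

Correct solution:

┌───────────┬─────┬─────────┐
│A → → ↓    │     │         │
├───┐ ╷ ╶─┐ └─╴ ╷ │ ╶─┬───╴ │
│↓ ↰│ │↳ ↓│     │ │   │     │
│ ╷ └─┴─╴ ├───┬─┘ ├─╴ │ ╶───┤
│↓│↑ ← ← ↲│   │   │   │     │
│ │ ┌─────┘ ╷ └───┘ ┌─┴─┬─╴ │
│↓│ │       │       │   │   │
│ └─┤ ┌─────┴───────┤ ╶─┴───┤
│↳ ↓│ │             │       │
├─╴ │ │ ╶─┬───────┐ ╵ ╶─┐ ╷ │
│↓ ↲│ │   │       │     │ │ │
│ ╷ │ └─┐ │ ┌───┐ └───┐ │ └─┤
│↓│ │   │ │ │   │     │ │   │
│ │ └─┐ ├─┘ │ ╷ └───┐ │ └─┐ │
│↓│   │ │   │ │     │ │   │ │
│ ├─╴ │ │ ┌─┘ └─────┘ └───┤ │
│↓│   │ │ │               │ │
│ └───┘ │ └─┬─────┐ ┌───┐ ╵ │
│↓      │   │     │ │   │   │
│ ┌─────┴─┐ ╵ ╶─┐ └─┤ ╷ └───┤
│↓│↱ → → ↓│     │   │ │     │
│ ╵ ┌───┐ ├─────┴─┐ ╵ ├───┐ │
│↳ ↑│   │↓│↱ → → ↓│   │↱ ↓│ │
├─┬─┘ ┌─┘ │ ┌───┐ │ ╶─┤ ╷ ╵ │
│ │   │↓ ↲│↑│   │↓│   │↑│↳ ↓│
│ ╵ ╷ │ ┌─┘ ├─╴ │ ├───┤ ├─╴ │
│   │ │↓│↱ ↑│   │↓│↱ ↓│↑│↓ ↲│
│ ╶─┤ ╵ ╵ ┌─┘ ╶─┘ ╵ ╷ ╵ │ ╶─┤
│   │  ↳ ↑│      ↳ ↑│↳ ↑│↳ B│
└───┴─────┴─────────┴───┴───┘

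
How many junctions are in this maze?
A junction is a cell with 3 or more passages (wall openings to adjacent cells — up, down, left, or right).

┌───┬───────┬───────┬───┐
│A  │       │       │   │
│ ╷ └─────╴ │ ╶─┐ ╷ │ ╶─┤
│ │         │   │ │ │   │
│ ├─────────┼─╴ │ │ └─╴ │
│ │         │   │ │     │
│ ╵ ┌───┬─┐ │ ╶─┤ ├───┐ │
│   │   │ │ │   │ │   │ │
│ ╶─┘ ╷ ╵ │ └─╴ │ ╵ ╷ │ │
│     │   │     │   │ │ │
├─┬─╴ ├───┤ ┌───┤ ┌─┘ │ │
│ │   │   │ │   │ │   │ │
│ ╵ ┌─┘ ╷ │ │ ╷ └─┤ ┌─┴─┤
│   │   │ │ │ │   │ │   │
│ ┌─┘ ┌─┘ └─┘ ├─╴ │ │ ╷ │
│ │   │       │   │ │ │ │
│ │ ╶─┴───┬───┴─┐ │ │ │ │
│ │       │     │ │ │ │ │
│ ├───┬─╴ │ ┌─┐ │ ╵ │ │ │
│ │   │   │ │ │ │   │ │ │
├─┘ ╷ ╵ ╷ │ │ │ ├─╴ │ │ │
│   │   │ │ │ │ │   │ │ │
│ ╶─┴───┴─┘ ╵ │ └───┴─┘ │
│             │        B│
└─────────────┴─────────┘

Checking each cell for number of passages:

Junctions found (3+ passages):
  (0, 8): 3 passages
  (2, 11): 3 passages
  (3, 0): 3 passages
  (4, 2): 3 passages
  (4, 5): 3 passages
  (4, 8): 3 passages
  (6, 0): 3 passages
  (7, 4): 3 passages
  (7, 8): 3 passages
  (9, 4): 3 passages
  (9, 9): 3 passages
  (11, 5): 3 passages
Total junctions: 12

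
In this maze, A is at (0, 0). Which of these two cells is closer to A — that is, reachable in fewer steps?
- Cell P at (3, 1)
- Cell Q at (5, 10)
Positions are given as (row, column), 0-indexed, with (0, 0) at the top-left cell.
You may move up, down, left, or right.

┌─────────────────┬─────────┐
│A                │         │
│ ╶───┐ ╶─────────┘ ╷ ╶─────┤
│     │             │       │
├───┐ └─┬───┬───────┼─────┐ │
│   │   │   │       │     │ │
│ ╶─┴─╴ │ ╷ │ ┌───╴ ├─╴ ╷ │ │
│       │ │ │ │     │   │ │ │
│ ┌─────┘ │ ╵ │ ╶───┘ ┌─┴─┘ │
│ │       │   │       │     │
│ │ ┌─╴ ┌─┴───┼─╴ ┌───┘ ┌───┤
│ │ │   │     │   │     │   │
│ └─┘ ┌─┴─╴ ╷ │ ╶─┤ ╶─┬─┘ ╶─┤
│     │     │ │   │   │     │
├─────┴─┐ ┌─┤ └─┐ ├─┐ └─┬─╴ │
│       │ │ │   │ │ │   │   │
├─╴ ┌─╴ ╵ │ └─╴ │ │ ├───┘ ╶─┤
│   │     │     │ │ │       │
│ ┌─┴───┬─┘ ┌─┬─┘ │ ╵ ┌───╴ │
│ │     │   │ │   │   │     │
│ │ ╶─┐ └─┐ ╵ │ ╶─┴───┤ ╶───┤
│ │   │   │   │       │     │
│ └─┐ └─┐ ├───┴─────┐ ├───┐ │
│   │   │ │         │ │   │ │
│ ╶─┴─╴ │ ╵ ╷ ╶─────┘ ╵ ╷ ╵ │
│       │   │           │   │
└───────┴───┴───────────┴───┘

Shortest path A → P at (3, 1): 8 steps
Shortest path A → Q at (5, 10): 23 steps

P is closer (8 steps vs 23 steps).

Path to P:

┌─────────────────┬─────────┐
│A                │         │
│ ╶───┐ ╶─────────┘ ╷ ╶─────┤
│↳ → ↓│             │       │
├───┐ └─┬───┬───────┼─────┐ │
│   │↳ ↓│   │       │     │ │
│ ╶─┴─╴ │ ╷ │ ┌───╴ ├─╴ ╷ │ │
│  P ← ↲│ │ │ │     │   │ │ │
│ ┌─────┘ │ ╵ │ ╶───┘ ┌─┴─┘ │
│ │       │   │       │     │
│ │ ┌─╴ ┌─┴───┼─╴ ┌───┘ ┌───┤
│ │ │   │     │   │     │   │
│ └─┘ ┌─┴─╴ ╷ │ ╶─┤ ╶─┬─┘ ╶─┤
│     │     │ │   │   │     │
├─────┴─┐ ┌─┤ └─┐ ├─┐ └─┬─╴ │
│       │ │ │   │ │ │   │   │
├─╴ ┌─╴ ╵ │ └─╴ │ │ ├───┘ ╶─┤
│   │     │     │ │ │       │
│ ┌─┴───┬─┘ ┌─┬─┘ │ ╵ ┌───╴ │
│ │     │   │ │   │   │     │
│ │ ╶─┐ └─┐ ╵ │ ╶─┴───┤ ╶───┤
│ │   │   │   │       │     │
│ └─┐ └─┐ ├───┴─────┐ ├───┐ │
│   │   │ │         │ │   │ │
│ ╶─┴─╴ │ ╵ ╷ ╶─────┘ ╵ ╷ ╵ │
│       │   │           │   │
└───────┴───┴───────────┴───┘

Path to Q:

┌─────────────────┬─────────┐
│A → → ↓          │↱ ↓      │
│ ╶───┐ ╶─────────┘ ╷ ╶─────┤
│     │↳ → → → → → ↑│↳ → → ↓│
├───┐ └─┬───┬───────┼─────┐ │
│   │   │   │       │     │↓│
│ ╶─┴─╴ │ ╷ │ ┌───╴ ├─╴ ╷ │ │
│       │ │ │ │     │   │ │↓│
│ ┌─────┘ │ ╵ │ ╶───┘ ┌─┴─┘ │
│ │       │   │       │↓ ← ↲│
│ │ ┌─╴ ┌─┴───┼─╴ ┌───┘ ┌───┤
│ │ │   │     │   │  Q ↲│   │
│ └─┘ ┌─┴─╴ ╷ │ ╶─┤ ╶─┬─┘ ╶─┤
│     │     │ │   │   │     │
├─────┴─┐ ┌─┤ └─┐ ├─┐ └─┬─╴ │
│       │ │ │   │ │ │   │   │
├─╴ ┌─╴ ╵ │ └─╴ │ │ ├───┘ ╶─┤
│   │     │     │ │ │       │
│ ┌─┴───┬─┘ ┌─┬─┘ │ ╵ ┌───╴ │
│ │     │   │ │   │   │     │
│ │ ╶─┐ └─┐ ╵ │ ╶─┴───┤ ╶───┤
│ │   │   │   │       │     │
│ └─┐ └─┐ ├───┴─────┐ ├───┐ │
│   │   │ │         │ │   │ │
│ ╶─┴─╴ │ ╵ ╷ ╶─────┘ ╵ ╷ ╵ │
│       │   │           │   │
└───────┴───┴───────────┴───┘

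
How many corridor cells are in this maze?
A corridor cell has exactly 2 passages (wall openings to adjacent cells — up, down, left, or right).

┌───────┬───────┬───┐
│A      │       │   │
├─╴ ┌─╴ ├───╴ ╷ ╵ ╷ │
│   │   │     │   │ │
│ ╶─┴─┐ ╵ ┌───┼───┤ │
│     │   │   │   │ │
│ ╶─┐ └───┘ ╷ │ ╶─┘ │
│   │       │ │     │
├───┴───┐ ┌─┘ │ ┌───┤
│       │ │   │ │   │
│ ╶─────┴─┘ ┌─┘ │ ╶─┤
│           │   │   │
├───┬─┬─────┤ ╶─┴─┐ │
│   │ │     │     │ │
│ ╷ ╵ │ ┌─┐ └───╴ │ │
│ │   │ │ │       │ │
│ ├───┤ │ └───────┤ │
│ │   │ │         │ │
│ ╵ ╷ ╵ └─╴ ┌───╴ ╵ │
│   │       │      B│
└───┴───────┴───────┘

Counting cells with exactly 2 passages:
Total corridor cells: 80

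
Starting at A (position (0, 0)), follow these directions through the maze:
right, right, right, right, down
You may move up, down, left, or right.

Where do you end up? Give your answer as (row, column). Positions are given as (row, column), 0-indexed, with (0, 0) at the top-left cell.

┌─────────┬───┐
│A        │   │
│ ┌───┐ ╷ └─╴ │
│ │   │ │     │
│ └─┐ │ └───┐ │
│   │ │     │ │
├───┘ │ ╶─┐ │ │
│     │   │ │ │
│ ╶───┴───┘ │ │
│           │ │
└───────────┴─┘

Following directions step by step:
Start: (0, 0)
  right: (0, 0) → (0, 1)
  right: (0, 1) → (0, 2)
  right: (0, 2) → (0, 3)
  right: (0, 3) → (0, 4)
  down: (0, 4) → (1, 4)
Final position: (1, 4)

Path taken:

┌─────────┬───┐
│A → → → ↓│   │
│ ┌───┐ ╷ └─╴ │
│ │   │ │B    │
│ └─┐ │ └───┐ │
│   │ │     │ │
├───┘ │ ╶─┐ │ │
│     │   │ │ │
│ ╶───┴───┘ │ │
│           │ │
└───────────┴─┘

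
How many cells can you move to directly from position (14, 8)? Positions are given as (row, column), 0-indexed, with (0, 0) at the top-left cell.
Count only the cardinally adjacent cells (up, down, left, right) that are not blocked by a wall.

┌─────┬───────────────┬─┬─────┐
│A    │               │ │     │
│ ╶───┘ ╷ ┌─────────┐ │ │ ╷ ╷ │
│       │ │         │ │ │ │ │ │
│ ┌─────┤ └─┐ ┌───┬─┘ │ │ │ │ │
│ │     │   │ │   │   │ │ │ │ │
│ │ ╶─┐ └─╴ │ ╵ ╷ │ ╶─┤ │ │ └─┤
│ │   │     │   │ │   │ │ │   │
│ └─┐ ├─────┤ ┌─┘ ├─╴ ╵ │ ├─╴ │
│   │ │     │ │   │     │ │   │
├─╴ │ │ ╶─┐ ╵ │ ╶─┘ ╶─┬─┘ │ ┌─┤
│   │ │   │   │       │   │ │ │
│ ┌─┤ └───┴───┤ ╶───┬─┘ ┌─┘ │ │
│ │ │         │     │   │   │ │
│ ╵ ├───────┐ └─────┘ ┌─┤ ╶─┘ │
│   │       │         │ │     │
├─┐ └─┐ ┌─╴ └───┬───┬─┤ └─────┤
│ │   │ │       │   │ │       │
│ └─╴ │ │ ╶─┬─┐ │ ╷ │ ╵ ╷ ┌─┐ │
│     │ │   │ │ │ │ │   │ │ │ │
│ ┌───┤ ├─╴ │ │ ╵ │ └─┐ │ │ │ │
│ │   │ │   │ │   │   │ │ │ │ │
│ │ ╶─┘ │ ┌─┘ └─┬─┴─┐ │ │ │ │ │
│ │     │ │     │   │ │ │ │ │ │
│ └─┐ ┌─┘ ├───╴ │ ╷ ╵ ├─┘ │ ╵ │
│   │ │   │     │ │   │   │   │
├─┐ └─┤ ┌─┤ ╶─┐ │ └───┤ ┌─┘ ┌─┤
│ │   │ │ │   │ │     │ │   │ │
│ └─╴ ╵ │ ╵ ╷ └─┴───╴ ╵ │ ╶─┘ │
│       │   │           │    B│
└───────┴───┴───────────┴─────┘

Checking passable neighbors of (14, 8):
Neighbors: (14, 7), (14, 9)
Count: 2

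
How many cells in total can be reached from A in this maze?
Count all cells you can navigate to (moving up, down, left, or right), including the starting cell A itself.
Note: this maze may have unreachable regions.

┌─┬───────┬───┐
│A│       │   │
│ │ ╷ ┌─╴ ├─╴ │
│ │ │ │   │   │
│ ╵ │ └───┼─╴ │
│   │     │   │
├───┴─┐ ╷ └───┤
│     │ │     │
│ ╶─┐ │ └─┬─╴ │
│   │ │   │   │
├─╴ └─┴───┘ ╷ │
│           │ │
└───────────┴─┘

Using BFS/flood-fill to find all reachable cells from A:
Maze size: 6 × 7 = 42 total cells
6 cell(s) are walled off and cannot be reached from A.
Reachable cells: 36

Reachable region (· marks reachable cells):

┌─┬───────┬───┐
│A│· · · ·│   │
│ │ ╷ ┌─╴ ├─╴ │
│·│·│·│· ·│   │
│ ╵ │ └───┼─╴ │
│· ·│· · ·│   │
├───┴─┐ ╷ └───┤
│· · ·│·│· · ·│
│ ╶─┐ │ └─┬─╴ │
│· ·│·│· ·│· ·│
├─╴ └─┴───┘ ╷ │
│· · · · · ·│·│
└───────────┴─┘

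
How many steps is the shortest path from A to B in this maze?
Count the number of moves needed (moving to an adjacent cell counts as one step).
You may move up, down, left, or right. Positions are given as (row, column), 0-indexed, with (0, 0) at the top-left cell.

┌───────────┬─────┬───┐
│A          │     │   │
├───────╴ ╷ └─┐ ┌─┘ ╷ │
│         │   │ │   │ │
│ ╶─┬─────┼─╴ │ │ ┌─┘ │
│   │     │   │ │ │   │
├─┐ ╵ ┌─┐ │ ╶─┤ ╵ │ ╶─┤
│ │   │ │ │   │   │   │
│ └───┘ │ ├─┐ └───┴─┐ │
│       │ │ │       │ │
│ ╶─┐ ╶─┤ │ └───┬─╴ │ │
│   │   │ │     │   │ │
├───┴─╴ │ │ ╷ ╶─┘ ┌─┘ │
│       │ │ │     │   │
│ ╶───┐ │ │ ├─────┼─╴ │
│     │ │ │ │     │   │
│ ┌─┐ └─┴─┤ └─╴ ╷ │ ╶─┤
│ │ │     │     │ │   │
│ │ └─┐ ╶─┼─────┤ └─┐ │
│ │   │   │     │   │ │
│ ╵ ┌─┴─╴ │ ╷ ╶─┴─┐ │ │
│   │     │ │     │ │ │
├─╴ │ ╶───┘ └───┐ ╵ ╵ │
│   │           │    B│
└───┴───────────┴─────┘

Using BFS to find shortest path:
Start: (0, 0), End: (11, 10)
Path found:
(0,0) → (0,1) → (0,2) → (0,3) → (0,4) → (0,5) → (1,5) → (1,6) → (2,6) → (2,5) → (3,5) → (3,6) → (4,6) → (4,7) → (4,8) → (4,9) → (5,9) → (5,8) → (6,8) → (6,7) → (6,6) → (5,6) → (5,5) → (6,5) → (7,5) → (8,5) → (8,6) → (8,7) → (7,7) → (7,8) → (8,8) → (9,8) → (9,9) → (10,9) → (11,9) → (11,10)
Number of steps: 35

Solution:

┌───────────┬─────┬───┐
│A → → → → ↓│     │   │
├───────╴ ╷ └─┐ ┌─┘ ╷ │
│         │↳ ↓│ │   │ │
│ ╶─┬─────┼─╴ │ │ ┌─┘ │
│   │     │↓ ↲│ │ │   │
├─┐ ╵ ┌─┐ │ ╶─┤ ╵ │ ╶─┤
│ │   │ │ │↳ ↓│   │   │
│ └───┘ │ ├─┐ └───┴─┐ │
│       │ │ │↳ → → ↓│ │
│ ╶─┐ ╶─┤ │ └───┬─╴ │ │
│   │   │ │↓ ↰  │↓ ↲│ │
├───┴─╴ │ │ ╷ ╶─┘ ┌─┘ │
│       │ │↓│↑ ← ↲│   │
│ ╶───┐ │ │ ├─────┼─╴ │
│     │ │ │↓│  ↱ ↓│   │
│ ┌─┐ └─┴─┤ └─╴ ╷ │ ╶─┤
│ │ │     │↳ → ↑│↓│   │
│ │ └─┐ ╶─┼─────┤ └─┐ │
│ │   │   │     │↳ ↓│ │
│ ╵ ┌─┴─╴ │ ╷ ╶─┴─┐ │ │
│   │     │ │     │↓│ │
├─╴ │ ╶───┘ └───┐ ╵ ╵ │
│   │           │  ↳ B│
└───┴───────────┴─────┘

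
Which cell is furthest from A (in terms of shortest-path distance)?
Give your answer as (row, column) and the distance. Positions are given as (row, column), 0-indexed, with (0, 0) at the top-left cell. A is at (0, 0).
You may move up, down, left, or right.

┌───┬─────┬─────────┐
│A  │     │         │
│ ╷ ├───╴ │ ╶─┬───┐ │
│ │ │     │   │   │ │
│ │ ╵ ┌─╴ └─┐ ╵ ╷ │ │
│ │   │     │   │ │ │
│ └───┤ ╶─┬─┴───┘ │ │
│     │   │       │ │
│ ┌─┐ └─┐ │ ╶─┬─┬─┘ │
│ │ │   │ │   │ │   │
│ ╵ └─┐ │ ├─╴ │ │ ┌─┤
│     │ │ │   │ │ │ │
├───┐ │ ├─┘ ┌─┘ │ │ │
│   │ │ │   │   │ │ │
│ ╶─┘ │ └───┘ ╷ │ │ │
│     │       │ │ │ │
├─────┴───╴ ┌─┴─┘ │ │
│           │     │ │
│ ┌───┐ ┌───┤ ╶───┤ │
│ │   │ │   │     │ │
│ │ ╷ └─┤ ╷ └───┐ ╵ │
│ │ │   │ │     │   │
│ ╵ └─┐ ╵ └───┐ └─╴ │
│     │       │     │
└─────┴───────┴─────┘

Computing BFS distances from A to all cells:
Furthest cell: (6, 4)
Distance: 76 steps

Path from A to the furthest cell:

┌───┬─────┬─────────┐
│A  │     │↓ ← ← ← ↰│
│ ╷ ├───╴ │ ╶─┬───┐ │
│↓│ │     │↳ ↓│↱ ↓│↑│
│ │ ╵ ┌─╴ └─┐ ╵ ╷ │ │
│↓│   │     │↳ ↑│↓│↑│
│ └───┤ ╶─┬─┴───┘ │ │
│↳ → ↓│   │↓ ← ← ↲│↑│
│ ┌─┐ └─┐ │ ╶─┬─┬─┘ │
│ │ │↳ ↓│ │↳ ↓│ │↱ ↑│
│ ╵ └─┐ │ ├─╴ │ │ ┌─┤
│     │↓│ │↓ ↲│ │↑│ │
├───┐ │ ├─┘ ┌─┘ │ │ │
│   │ │↓│B ↲│   │↑│ │
│ ╶─┘ │ └───┘ ╷ │ │ │
│     │↳ → ↓  │ │↑│ │
├─────┴───╴ ┌─┴─┘ │ │
│↓ ← ← ← ← ↲│↱ → ↑│ │
│ ┌───┐ ┌───┤ ╶───┤ │
│↓│↱ ↓│ │↱ ↓│↑ ← ↰│ │
│ │ ╷ └─┤ ╷ └───┐ ╵ │
│↓│↑│↳ ↓│↑│↳ → ↓│↑ ↰│
│ ╵ └─┐ ╵ └───┐ └─╴ │
│↳ ↑  │↳ ↑    │↳ → ↑│
└─────┴───────┴─────┘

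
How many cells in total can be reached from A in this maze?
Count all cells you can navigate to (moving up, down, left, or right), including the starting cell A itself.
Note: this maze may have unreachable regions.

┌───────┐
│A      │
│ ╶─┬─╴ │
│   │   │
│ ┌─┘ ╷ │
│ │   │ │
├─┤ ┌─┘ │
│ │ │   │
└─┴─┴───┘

Using BFS/flood-fill to find all reachable cells from A:
Maze size: 4 × 4 = 16 total cells
1 cell(s) are walled off and cannot be reached from A.
Reachable cells: 15

Reachable region (· marks reachable cells):

┌───────┐
│A · · ·│
│ ╶─┬─╴ │
│· ·│· ·│
│ ┌─┘ ╷ │
│·│· ·│·│
├─┤ ┌─┘ │
│ │·│· ·│
└─┴─┴───┘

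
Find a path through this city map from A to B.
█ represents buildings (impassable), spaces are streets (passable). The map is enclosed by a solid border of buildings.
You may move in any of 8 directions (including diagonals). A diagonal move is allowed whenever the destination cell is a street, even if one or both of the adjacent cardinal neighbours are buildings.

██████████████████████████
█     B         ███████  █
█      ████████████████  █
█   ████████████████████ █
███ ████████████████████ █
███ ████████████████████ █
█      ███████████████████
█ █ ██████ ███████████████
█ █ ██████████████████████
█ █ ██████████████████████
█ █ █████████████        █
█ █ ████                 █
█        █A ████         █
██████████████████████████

Finding the shortest path from A to B:
Movement: 8-directional
Path length: 18 steps
Directions: up-left → left → down-left → left → left → left → up-left → up → up → up → up → up → up → up → up → up-right → right → up-right

Solution:

██████████████████████████
█     B         ███████  █
█   →↗ ████████████████  █
█  ↗████████████████████ █
███↑████████████████████ █
███↑████████████████████ █
█  ↑   ███████████████████
█ █↑██████ ███████████████
█ █↑██████████████████████
█ █↑██████████████████████
█ █↑█████████████        █
█ █↑████↙←               █
█   ↖←←← █A ████         █
██████████████████████████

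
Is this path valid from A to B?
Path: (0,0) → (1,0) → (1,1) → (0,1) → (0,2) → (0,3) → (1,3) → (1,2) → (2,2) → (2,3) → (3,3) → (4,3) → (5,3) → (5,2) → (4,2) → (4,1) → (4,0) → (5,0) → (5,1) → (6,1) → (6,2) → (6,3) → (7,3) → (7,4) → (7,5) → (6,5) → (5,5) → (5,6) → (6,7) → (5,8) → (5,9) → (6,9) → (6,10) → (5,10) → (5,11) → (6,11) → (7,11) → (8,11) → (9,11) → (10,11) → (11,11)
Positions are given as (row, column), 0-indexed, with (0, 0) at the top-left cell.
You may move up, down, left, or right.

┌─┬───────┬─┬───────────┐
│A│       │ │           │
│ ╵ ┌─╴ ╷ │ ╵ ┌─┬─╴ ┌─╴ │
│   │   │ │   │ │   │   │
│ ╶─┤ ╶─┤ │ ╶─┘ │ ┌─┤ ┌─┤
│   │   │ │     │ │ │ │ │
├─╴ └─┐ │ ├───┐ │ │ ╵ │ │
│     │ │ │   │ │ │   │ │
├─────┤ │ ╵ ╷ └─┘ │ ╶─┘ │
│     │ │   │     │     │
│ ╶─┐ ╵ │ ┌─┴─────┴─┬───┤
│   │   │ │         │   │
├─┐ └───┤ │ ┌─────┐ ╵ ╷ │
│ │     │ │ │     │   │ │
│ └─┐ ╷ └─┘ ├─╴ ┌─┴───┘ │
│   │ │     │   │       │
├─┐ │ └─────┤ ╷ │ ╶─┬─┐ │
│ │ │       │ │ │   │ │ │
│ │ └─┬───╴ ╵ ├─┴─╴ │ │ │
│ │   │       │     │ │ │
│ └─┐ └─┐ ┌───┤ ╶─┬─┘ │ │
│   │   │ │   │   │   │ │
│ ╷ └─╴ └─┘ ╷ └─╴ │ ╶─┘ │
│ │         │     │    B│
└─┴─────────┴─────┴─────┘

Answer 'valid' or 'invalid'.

Checking path validity:
Result: Invalid move at step 28: cannot move from (5, 6) to (6, 7).

invalid

Correct solution:

┌─┬───────┬─┬───────────┐
│A│↱ → ↓  │ │           │
│ ╵ ┌─╴ ╷ │ ╵ ┌─┬─╴ ┌─╴ │
│↳ ↑│↓ ↲│ │   │ │   │   │
│ ╶─┤ ╶─┤ │ ╶─┘ │ ┌─┤ ┌─┤
│   │↳ ↓│ │     │ │ │ │ │
├─╴ └─┐ │ ├───┐ │ │ ╵ │ │
│     │↓│ │   │ │ │   │ │
├─────┤ │ ╵ ╷ └─┘ │ ╶─┘ │
│↓ ← ↰│↓│   │     │     │
│ ╶─┐ ╵ │ ┌─┴─────┴─┬───┤
│↳ ↓│↑ ↲│ │↱ → → → ↓│↱ ↓│
├─┐ └───┤ │ ┌─────┐ ╵ ╷ │
│ │↳ → ↓│ │↑│     │↳ ↑│↓│
│ └─┐ ╷ └─┘ ├─╴ ┌─┴───┘ │
│   │ │↳ → ↑│   │      ↓│
├─┐ │ └─────┤ ╷ │ ╶─┬─┐ │
│ │ │       │ │ │   │ │↓│
│ │ └─┬───╴ ╵ ├─┴─╴ │ │ │
│ │   │       │     │ │↓│
│ └─┐ └─┐ ┌───┤ ╶─┬─┘ │ │
│   │   │ │   │   │   │↓│
│ ╷ └─╴ └─┘ ╷ └─╴ │ ╶─┘ │
│ │         │     │    B│
└─┴─────────┴─────┴─────┘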